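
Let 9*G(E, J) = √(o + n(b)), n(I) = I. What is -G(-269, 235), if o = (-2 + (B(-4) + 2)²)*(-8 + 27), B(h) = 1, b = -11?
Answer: -√122/9 ≈ -1.2273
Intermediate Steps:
o = 133 (o = (-2 + (1 + 2)²)*(-8 + 27) = (-2 + 3²)*19 = (-2 + 9)*19 = 7*19 = 133)
G(E, J) = √122/9 (G(E, J) = √(133 - 11)/9 = √122/9)
-G(-269, 235) = -√122/9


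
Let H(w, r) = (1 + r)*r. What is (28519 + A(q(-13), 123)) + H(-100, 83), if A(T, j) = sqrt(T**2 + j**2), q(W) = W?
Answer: 35491 + sqrt(15298) ≈ 35615.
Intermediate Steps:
H(w, r) = r*(1 + r)
(28519 + A(q(-13), 123)) + H(-100, 83) = (28519 + sqrt((-13)**2 + 123**2)) + 83*(1 + 83) = (28519 + sqrt(169 + 15129)) + 83*84 = (28519 + sqrt(15298)) + 6972 = 35491 + sqrt(15298)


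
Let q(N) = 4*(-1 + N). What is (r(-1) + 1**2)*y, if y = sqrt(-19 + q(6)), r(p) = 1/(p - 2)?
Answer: 2/3 ≈ 0.66667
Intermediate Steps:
r(p) = 1/(-2 + p)
q(N) = -4 + 4*N
y = 1 (y = sqrt(-19 + (-4 + 4*6)) = sqrt(-19 + (-4 + 24)) = sqrt(-19 + 20) = sqrt(1) = 1)
(r(-1) + 1**2)*y = (1/(-2 - 1) + 1**2)*1 = (1/(-3) + 1)*1 = (-1/3 + 1)*1 = (2/3)*1 = 2/3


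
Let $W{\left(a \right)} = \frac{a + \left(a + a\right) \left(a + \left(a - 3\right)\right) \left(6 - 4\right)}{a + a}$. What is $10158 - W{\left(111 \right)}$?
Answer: $\frac{19439}{2} \approx 9719.5$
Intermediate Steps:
$W{\left(a \right)} = \frac{a + 2 a \left(-6 + 4 a\right)}{2 a}$ ($W{\left(a \right)} = \frac{a + 2 a \left(a + \left(a - 3\right)\right) 2}{2 a} = \left(a + 2 a \left(a + \left(-3 + a\right)\right) 2\right) \frac{1}{2 a} = \left(a + 2 a \left(-3 + 2 a\right) 2\right) \frac{1}{2 a} = \left(a + 2 a \left(-6 + 4 a\right)\right) \frac{1}{2 a} = \frac{a + 2 a \left(-6 + 4 a\right)}{2 a}$)
$10158 - W{\left(111 \right)} = 10158 - \left(- \frac{11}{2} + 4 \cdot 111\right) = 10158 - \left(- \frac{11}{2} + 444\right) = 10158 - \frac{877}{2} = \frac{19439}{2}$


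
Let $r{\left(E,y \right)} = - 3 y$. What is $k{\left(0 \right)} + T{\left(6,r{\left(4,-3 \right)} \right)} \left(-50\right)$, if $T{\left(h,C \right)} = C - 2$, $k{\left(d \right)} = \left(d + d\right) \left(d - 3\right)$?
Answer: $-350$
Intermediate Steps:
$k{\left(d \right)} = 2 d \left(-3 + d\right)$
$T{\left(h,C \right)} = -2 + C$ ($T{\left(h,C \right)} = C - 2 = -2 + C$)
$k{\left(0 \right)} + T{\left(6,r{\left(4,-3 \right)} \right)} \left(-50\right) = 2 \cdot 0 \left(-3 + 0\right) + \left(-2 - -9\right) \left(-50\right) = 2 \cdot 0 \left(-3\right) + \left(-2 + 9\right) \left(-50\right) = 0 + 7 \left(-50\right) = 0 - 350 = -350$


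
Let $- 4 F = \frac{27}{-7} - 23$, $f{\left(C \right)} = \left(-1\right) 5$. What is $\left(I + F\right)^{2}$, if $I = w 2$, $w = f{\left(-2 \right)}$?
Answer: $\frac{529}{49} \approx 10.796$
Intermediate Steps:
$f{\left(C \right)} = -5$
$w = -5$
$F = \frac{47}{7}$ ($F = - \frac{\frac{27}{-7} - 23}{4} = - \frac{27 \left(- \frac{1}{7}\right) - 23}{4} = - \frac{- \frac{27}{7} - 23}{4} = \left(- \frac{1}{4}\right) \left(- \frac{188}{7}\right) = \frac{47}{7} \approx 6.7143$)
$I = -10$ ($I = \left(-5\right) 2 = -10$)
$\left(I + F\right)^{2} = \left(-10 + \frac{47}{7}\right)^{2} = \left(- \frac{23}{7}\right)^{2} = \frac{529}{49}$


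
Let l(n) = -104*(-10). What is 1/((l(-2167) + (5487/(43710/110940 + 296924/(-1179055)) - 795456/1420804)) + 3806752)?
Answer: 4493351968567/17283173093036351346 ≈ 2.5998e-7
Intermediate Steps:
l(n) = 1040
1/((l(-2167) + (5487/(43710/110940 + 296924/(-1179055)) - 795456/1420804)) + 3806752) = 1/((1040 + (5487/(43710/110940 + 296924/(-1179055)) - 795456/1420804)) + 3806752) = 1/((1040 + (5487/(43710*(1/110940) + 296924*(-1/1179055)) - 795456*1/1420804)) + 3806752) = 1/((1040 + (5487/(1457/3698 - 296924/1179055) - 198864/355201)) + 3806752) = 1/((1040 + (5487/(619858183/4360145390) - 198864/355201)) + 3806752) = 1/((1040 + (5487*(4360145390/619858183) - 198864/355201)) + 3806752) = 1/((1040 + (23924117754930/619858183 - 198864/355201)) + 3806752) = 1/((1040 + 173423413942677282/4493351968567) + 3806752) = 1/(178096499989986962/4493351968567 + 3806752) = 1/(17283173093036351346/4493351968567) = 4493351968567/17283173093036351346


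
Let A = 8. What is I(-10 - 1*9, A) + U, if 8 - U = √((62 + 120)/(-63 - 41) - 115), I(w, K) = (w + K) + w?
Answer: -22 - I*√467/2 ≈ -22.0 - 10.805*I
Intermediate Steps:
I(w, K) = K + 2*w (I(w, K) = (K + w) + w = K + 2*w)
U = 8 - I*√467/2 (U = 8 - √((62 + 120)/(-63 - 41) - 115) = 8 - √(182/(-104) - 115) = 8 - √(182*(-1/104) - 115) = 8 - √(-7/4 - 115) = 8 - √(-467/4) = 8 - I*√467/2 ≈ 8.0 - 10.805*I)
I(-10 - 1*9, A) + U = (8 + 2*(-10 - 1*9)) + (8 - I*√467/2) = (8 + 2*(-10 - 9)) + (8 - I*√467/2) = (8 + 2*(-19)) + (8 - I*√467/2) = (8 - 38) + (8 - I*√467/2) = -30 + (8 - I*√467/2) = -22 - I*√467/2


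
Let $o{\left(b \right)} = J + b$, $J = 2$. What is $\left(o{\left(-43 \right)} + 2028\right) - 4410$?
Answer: $-2423$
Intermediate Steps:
$o{\left(b \right)} = 2 + b$
$\left(o{\left(-43 \right)} + 2028\right) - 4410 = \left(\left(2 - 43\right) + 2028\right) - 4410 = \left(-41 + 2028\right) - 4410 = 1987 - 4410 = -2423$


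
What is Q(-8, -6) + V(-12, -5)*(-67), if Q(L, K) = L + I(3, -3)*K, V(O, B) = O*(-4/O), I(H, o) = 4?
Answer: 236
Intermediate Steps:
V(O, B) = -4
Q(L, K) = L + 4*K
Q(-8, -6) + V(-12, -5)*(-67) = (-8 + 4*(-6)) - 4*(-67) = (-8 - 24) + 268 = -32 + 268 = 236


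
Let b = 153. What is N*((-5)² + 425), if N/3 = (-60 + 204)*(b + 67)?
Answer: 42768000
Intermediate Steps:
N = 95040 (N = 3*((-60 + 204)*(153 + 67)) = 3*(144*220) = 3*31680 = 95040)
N*((-5)² + 425) = 95040*((-5)² + 425) = 95040*(25 + 425) = 95040*450 = 42768000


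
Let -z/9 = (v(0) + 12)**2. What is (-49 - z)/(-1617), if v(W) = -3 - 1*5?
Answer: -95/1617 ≈ -0.058751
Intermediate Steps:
v(W) = -8 (v(W) = -3 - 5 = -8)
z = -144 (z = -9*(-8 + 12)**2 = -9*4**2 = -9*16 = -144)
(-49 - z)/(-1617) = (-49 - 1*(-144))/(-1617) = (-49 + 144)*(-1/1617) = 95*(-1/1617) = -95/1617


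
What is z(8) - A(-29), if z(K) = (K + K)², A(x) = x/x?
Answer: 255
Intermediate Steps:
A(x) = 1
z(K) = 4*K² (z(K) = (2*K)² = 4*K²)
z(8) - A(-29) = 4*8² - 1*1 = 4*64 - 1 = 256 - 1 = 255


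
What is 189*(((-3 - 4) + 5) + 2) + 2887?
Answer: 2887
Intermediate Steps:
189*(((-3 - 4) + 5) + 2) + 2887 = 189*((-7 + 5) + 2) + 2887 = 189*(-2 + 2) + 2887 = 189*0 + 2887 = 0 + 2887 = 2887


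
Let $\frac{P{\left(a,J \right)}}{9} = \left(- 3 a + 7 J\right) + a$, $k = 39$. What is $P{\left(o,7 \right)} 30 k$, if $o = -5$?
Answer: $621270$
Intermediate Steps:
$P{\left(a,J \right)} = - 18 a + 63 J$ ($P{\left(a,J \right)} = 9 \left(\left(- 3 a + 7 J\right) + a\right) = 9 \left(- 2 a + 7 J\right) = - 18 a + 63 J$)
$P{\left(o,7 \right)} 30 k = \left(\left(-18\right) \left(-5\right) + 63 \cdot 7\right) 30 \cdot 39 = \left(90 + 441\right) 30 \cdot 39 = 531 \cdot 30 \cdot 39 = 15930 \cdot 39 = 621270$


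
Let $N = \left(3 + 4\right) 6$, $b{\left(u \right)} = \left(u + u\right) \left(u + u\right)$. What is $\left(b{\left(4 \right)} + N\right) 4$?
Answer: $424$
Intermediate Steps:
$b{\left(u \right)} = 4 u^{2}$ ($b{\left(u \right)} = 2 u 2 u = 4 u^{2}$)
$N = 42$ ($N = 7 \cdot 6 = 42$)
$\left(b{\left(4 \right)} + N\right) 4 = \left(4 \cdot 4^{2} + 42\right) 4 = \left(4 \cdot 16 + 42\right) 4 = \left(64 + 42\right) 4 = 106 \cdot 4 = 424$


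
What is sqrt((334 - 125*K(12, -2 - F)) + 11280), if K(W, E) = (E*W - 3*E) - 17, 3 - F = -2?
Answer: sqrt(21614) ≈ 147.02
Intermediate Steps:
F = 5 (F = 3 - 1*(-2) = 3 + 2 = 5)
K(W, E) = -17 - 3*E + E*W (K(W, E) = (-3*E + E*W) - 17 = -17 - 3*E + E*W)
sqrt((334 - 125*K(12, -2 - F)) + 11280) = sqrt((334 - 125*(-17 - 3*(-2 - 1*5) + (-2 - 1*5)*12)) + 11280) = sqrt((334 - 125*(-17 - 3*(-2 - 5) + (-2 - 5)*12)) + 11280) = sqrt((334 - 125*(-17 - 3*(-7) - 7*12)) + 11280) = sqrt((334 - 125*(-17 + 21 - 84)) + 11280) = sqrt((334 - 125*(-80)) + 11280) = sqrt((334 + 10000) + 11280) = sqrt(10334 + 11280) = sqrt(21614)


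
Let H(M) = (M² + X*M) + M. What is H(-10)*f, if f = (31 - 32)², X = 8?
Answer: 10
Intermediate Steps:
f = 1 (f = (-1)² = 1)
H(M) = M² + 9*M (H(M) = (M² + 8*M) + M = M² + 9*M)
H(-10)*f = -10*(9 - 10)*1 = -10*(-1)*1 = 10*1 = 10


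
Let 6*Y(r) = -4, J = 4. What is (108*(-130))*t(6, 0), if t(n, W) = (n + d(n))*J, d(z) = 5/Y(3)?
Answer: 84240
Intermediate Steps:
Y(r) = -⅔ (Y(r) = (⅙)*(-4) = -⅔)
d(z) = -15/2 (d(z) = 5/(-⅔) = 5*(-3/2) = -15/2)
t(n, W) = -30 + 4*n (t(n, W) = (n - 15/2)*4 = (-15/2 + n)*4 = -30 + 4*n)
(108*(-130))*t(6, 0) = (108*(-130))*(-30 + 4*6) = -14040*(-30 + 24) = -14040*(-6) = 84240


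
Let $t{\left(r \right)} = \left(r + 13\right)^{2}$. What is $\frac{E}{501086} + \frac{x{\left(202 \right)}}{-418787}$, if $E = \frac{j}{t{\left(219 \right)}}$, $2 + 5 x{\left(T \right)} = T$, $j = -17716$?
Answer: $- \frac{271559336263}{2823718760888992} \approx -9.6171 \cdot 10^{-5}$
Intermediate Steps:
$x{\left(T \right)} = - \frac{2}{5} + \frac{T}{5}$
$t{\left(r \right)} = \left(13 + r\right)^{2}$
$E = - \frac{4429}{13456}$ ($E = - \frac{17716}{\left(13 + 219\right)^{2}} = - \frac{17716}{232^{2}} = - \frac{17716}{53824} = \left(-17716\right) \frac{1}{53824} = - \frac{4429}{13456} \approx -0.32915$)
$\frac{E}{501086} + \frac{x{\left(202 \right)}}{-418787} = - \frac{4429}{13456 \cdot 501086} + \frac{- \frac{2}{5} + \frac{1}{5} \cdot 202}{-418787} = \left(- \frac{4429}{13456}\right) \frac{1}{501086} + \left(- \frac{2}{5} + \frac{202}{5}\right) \left(- \frac{1}{418787}\right) = - \frac{4429}{6742613216} + 40 \left(- \frac{1}{418787}\right) = - \frac{4429}{6742613216} - \frac{40}{418787} = - \frac{271559336263}{2823718760888992}$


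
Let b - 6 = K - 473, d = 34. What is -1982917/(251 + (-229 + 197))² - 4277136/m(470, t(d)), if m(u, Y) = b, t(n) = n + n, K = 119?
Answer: 17037138715/1390869 ≈ 12249.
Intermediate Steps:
t(n) = 2*n
b = -348 (b = 6 + (119 - 473) = 6 - 354 = -348)
m(u, Y) = -348
-1982917/(251 + (-229 + 197))² - 4277136/m(470, t(d)) = -1982917/(251 + (-229 + 197))² - 4277136/(-348) = -1982917/(251 - 32)² - 4277136*(-1/348) = -1982917/(219²) + 356428/29 = -1982917/47961 + 356428/29 = 17037138715/1390869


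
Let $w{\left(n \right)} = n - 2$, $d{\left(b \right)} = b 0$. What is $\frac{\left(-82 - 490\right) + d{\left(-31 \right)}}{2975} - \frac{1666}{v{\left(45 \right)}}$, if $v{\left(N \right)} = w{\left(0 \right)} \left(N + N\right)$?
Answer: $\frac{485339}{53550} \approx 9.0633$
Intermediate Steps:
$d{\left(b \right)} = 0$
$w{\left(n \right)} = -2 + n$
$v{\left(N \right)} = - 4 N$ ($v{\left(N \right)} = \left(-2 + 0\right) \left(N + N\right) = - 2 \cdot 2 N = - 4 N$)
$\frac{\left(-82 - 490\right) + d{\left(-31 \right)}}{2975} - \frac{1666}{v{\left(45 \right)}} = \frac{\left(-82 - 490\right) + 0}{2975} - \frac{1666}{\left(-4\right) 45} = \left(-572 + 0\right) \frac{1}{2975} - \frac{1666}{-180} = \left(-572\right) \frac{1}{2975} - - \frac{833}{90} = - \frac{572}{2975} + \frac{833}{90} = \frac{485339}{53550}$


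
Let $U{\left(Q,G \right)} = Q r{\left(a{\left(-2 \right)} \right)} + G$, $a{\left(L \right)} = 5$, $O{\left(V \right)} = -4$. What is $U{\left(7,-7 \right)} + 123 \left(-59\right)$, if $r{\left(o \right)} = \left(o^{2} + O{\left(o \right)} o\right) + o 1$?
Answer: $-7194$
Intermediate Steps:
$r{\left(o \right)} = o^{2} - 3 o$ ($r{\left(o \right)} = \left(o^{2} - 4 o\right) + o 1 = \left(o^{2} - 4 o\right) + o = o^{2} - 3 o$)
$U{\left(Q,G \right)} = G + 10 Q$ ($U{\left(Q,G \right)} = Q 5 \left(-3 + 5\right) + G = Q 5 \cdot 2 + G = Q 10 + G = 10 Q + G = G + 10 Q$)
$U{\left(7,-7 \right)} + 123 \left(-59\right) = \left(-7 + 10 \cdot 7\right) + 123 \left(-59\right) = \left(-7 + 70\right) - 7257 = 63 - 7257 = -7194$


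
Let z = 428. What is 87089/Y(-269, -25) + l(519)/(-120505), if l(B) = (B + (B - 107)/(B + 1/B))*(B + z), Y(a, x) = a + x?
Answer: -204703189263157/681648824010 ≈ -300.31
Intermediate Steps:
l(B) = (428 + B)*(B + (-107 + B)/(B + 1/B)) (l(B) = (B + (B - 107)/(B + 1/B))*(B + 428) = (B + (-107 + B)/(B + 1/B))*(428 + B) = (428 + B)*(B + (-107 + B)/(B + 1/B)))
87089/Y(-269, -25) + l(519)/(-120505) = 87089/(-269 - 25) + (519*(-45368 + 519**3 + 322*519 + 429*519**2)/(1 + 519**2))/(-120505) = 87089/(-294) + (519*(-45368 + 139798359 + 167118 + 429*269361)/(1 + 269361))*(-1/120505) = 87089*(-1/294) + (519*(-45368 + 139798359 + 167118 + 115555869)/269362)*(-1/120505) = -87089/294 + (519*(1/269362)*255475978)*(-1/120505) = -87089/294 + (66296016291/134681)*(-1/120505) = -87089/294 - 66296016291/16229733905 = -204703189263157/681648824010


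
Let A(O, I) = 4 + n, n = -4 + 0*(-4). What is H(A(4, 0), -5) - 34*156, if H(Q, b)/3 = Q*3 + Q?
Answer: -5304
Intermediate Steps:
n = -4 (n = -4 + 0 = -4)
A(O, I) = 0 (A(O, I) = 4 - 4 = 0)
H(Q, b) = 12*Q (H(Q, b) = 3*(Q*3 + Q) = 3*(3*Q + Q) = 3*(4*Q) = 12*Q)
H(A(4, 0), -5) - 34*156 = 12*0 - 34*156 = 0 - 5304 = -5304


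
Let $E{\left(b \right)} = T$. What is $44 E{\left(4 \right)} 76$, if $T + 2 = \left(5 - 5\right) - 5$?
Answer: $-23408$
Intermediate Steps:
$T = -7$ ($T = -2 + \left(\left(5 - 5\right) - 5\right) = -2 + \left(0 - 5\right) = -2 - 5 = -7$)
$E{\left(b \right)} = -7$
$44 E{\left(4 \right)} 76 = 44 \left(-7\right) 76 = \left(-308\right) 76 = -23408$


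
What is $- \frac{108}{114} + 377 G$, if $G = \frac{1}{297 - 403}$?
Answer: $- \frac{9071}{2014} \approx -4.504$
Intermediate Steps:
$G = - \frac{1}{106}$ ($G = \frac{1}{-106} = - \frac{1}{106} \approx -0.009434$)
$- \frac{108}{114} + 377 G = - \frac{108}{114} + 377 \left(- \frac{1}{106}\right) = \left(-108\right) \frac{1}{114} - \frac{377}{106} = - \frac{18}{19} - \frac{377}{106} = - \frac{9071}{2014}$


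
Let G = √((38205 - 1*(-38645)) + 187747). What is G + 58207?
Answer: 58207 + √264597 ≈ 58721.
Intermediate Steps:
G = √264597 (G = √((38205 + 38645) + 187747) = √(76850 + 187747) = √264597 ≈ 514.39)
G + 58207 = √264597 + 58207 = 58207 + √264597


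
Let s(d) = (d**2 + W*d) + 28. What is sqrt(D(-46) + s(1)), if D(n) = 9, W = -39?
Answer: I ≈ 1.0*I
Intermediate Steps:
s(d) = 28 + d**2 - 39*d (s(d) = (d**2 - 39*d) + 28 = 28 + d**2 - 39*d)
sqrt(D(-46) + s(1)) = sqrt(9 + (28 + 1**2 - 39*1)) = sqrt(9 + (28 + 1 - 39)) = sqrt(9 - 10) = sqrt(-1) = I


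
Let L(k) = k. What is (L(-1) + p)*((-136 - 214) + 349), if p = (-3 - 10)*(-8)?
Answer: -103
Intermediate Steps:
p = 104 (p = -13*(-8) = 104)
(L(-1) + p)*((-136 - 214) + 349) = (-1 + 104)*((-136 - 214) + 349) = 103*(-350 + 349) = 103*(-1) = -103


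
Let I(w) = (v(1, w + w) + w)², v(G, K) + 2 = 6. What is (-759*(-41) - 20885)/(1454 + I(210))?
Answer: 731/3375 ≈ 0.21659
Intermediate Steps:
v(G, K) = 4 (v(G, K) = -2 + 6 = 4)
I(w) = (4 + w)²
(-759*(-41) - 20885)/(1454 + I(210)) = (-759*(-41) - 20885)/(1454 + (4 + 210)²) = (31119 - 20885)/(1454 + 214²) = 10234/(1454 + 45796) = 10234/47250 = 10234*(1/47250) = 731/3375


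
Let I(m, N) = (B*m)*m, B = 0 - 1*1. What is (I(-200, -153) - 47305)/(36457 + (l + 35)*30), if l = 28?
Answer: -87305/38347 ≈ -2.2767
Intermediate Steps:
B = -1 (B = 0 - 1 = -1)
I(m, N) = -m**2 (I(m, N) = (-m)*m = -m**2)
(I(-200, -153) - 47305)/(36457 + (l + 35)*30) = (-1*(-200)**2 - 47305)/(36457 + (28 + 35)*30) = (-1*40000 - 47305)/(36457 + 63*30) = (-40000 - 47305)/(36457 + 1890) = -87305/38347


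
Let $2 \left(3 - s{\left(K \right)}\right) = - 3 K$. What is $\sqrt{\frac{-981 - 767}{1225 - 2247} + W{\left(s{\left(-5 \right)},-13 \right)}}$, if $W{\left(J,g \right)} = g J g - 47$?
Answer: $\frac{i \sqrt{841634374}}{1022} \approx 28.386 i$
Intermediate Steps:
$s{\left(K \right)} = 3 + \frac{3 K}{2}$ ($s{\left(K \right)} = 3 - \frac{\left(-3\right) K}{2} = 3 + \frac{3 K}{2}$)
$W{\left(J,g \right)} = -47 + J g^{2}$ ($W{\left(J,g \right)} = J g g - 47 = J g^{2} - 47 = -47 + J g^{2}$)
$\sqrt{\frac{-981 - 767}{1225 - 2247} + W{\left(s{\left(-5 \right)},-13 \right)}} = \sqrt{\frac{-981 - 767}{1225 - 2247} + \left(-47 + \left(3 + \frac{3}{2} \left(-5\right)\right) \left(-13\right)^{2}\right)} = \sqrt{- \frac{1748}{-1022} + \left(-47 + \left(3 - \frac{15}{2}\right) 169\right)} = \sqrt{\left(-1748\right) \left(- \frac{1}{1022}\right) - \frac{1615}{2}} = \sqrt{\frac{874}{511} - \frac{1615}{2}} = \sqrt{- \frac{823517}{1022}} = \frac{i \sqrt{841634374}}{1022}$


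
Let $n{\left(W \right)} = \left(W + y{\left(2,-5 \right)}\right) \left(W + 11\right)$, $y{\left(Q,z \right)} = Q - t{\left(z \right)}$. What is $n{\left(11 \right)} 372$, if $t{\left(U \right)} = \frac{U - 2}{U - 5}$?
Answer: $\frac{503316}{5} \approx 1.0066 \cdot 10^{5}$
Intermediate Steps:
$t{\left(U \right)} = \frac{-2 + U}{-5 + U}$
$y{\left(Q,z \right)} = Q - \frac{-2 + z}{-5 + z}$
$n{\left(W \right)} = \left(11 + W\right) \left(\frac{13}{10} + W\right)$ ($n{\left(W \right)} = \left(W + \frac{2 - -5 + 2 \left(-5 - 5\right)}{-5 - 5}\right) \left(W + 11\right) = \left(W + \frac{2 + 5 + 2 \left(-10\right)}{-10}\right) \left(11 + W\right) = \left(W - \frac{2 + 5 - 20}{10}\right) \left(11 + W\right) = \left(W - - \frac{13}{10}\right) \left(11 + W\right) = \left(W + \frac{13}{10}\right) \left(11 + W\right) = \left(\frac{13}{10} + W\right) \left(11 + W\right) = \left(11 + W\right) \left(\frac{13}{10} + W\right)$)
$n{\left(11 \right)} 372 = \left(\frac{143}{10} + 11^{2} + \frac{123}{10} \cdot 11\right) 372 = \left(\frac{143}{10} + 121 + \frac{1353}{10}\right) 372 = \frac{1353}{5} \cdot 372 = \frac{503316}{5}$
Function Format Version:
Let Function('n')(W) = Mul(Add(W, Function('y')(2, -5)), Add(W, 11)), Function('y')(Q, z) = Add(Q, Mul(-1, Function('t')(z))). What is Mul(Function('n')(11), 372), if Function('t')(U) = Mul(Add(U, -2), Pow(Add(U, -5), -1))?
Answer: Rational(503316, 5) ≈ 1.0066e+5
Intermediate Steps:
Function('t')(U) = Mul(Pow(Add(-5, U), -1), Add(-2, U)) (Function('t')(U) = Mul(Add(-2, U), Pow(Add(-5, U), -1)) = Mul(Pow(Add(-5, U), -1), Add(-2, U)))
Function('y')(Q, z) = Add(Q, Mul(-1, Pow(Add(-5, z), -1), Add(-2, z))) (Function('y')(Q, z) = Add(Q, Mul(-1, Mul(Pow(Add(-5, z), -1), Add(-2, z)))) = Add(Q, Mul(-1, Pow(Add(-5, z), -1), Add(-2, z))))
Function('n')(W) = Mul(Add(11, W), Add(Rational(13, 10), W)) (Function('n')(W) = Mul(Add(W, Mul(Pow(Add(-5, -5), -1), Add(2, Mul(-1, -5), Mul(2, Add(-5, -5))))), Add(W, 11)) = Mul(Add(W, Mul(Pow(-10, -1), Add(2, 5, Mul(2, -10)))), Add(11, W)) = Mul(Add(W, Mul(Rational(-1, 10), Add(2, 5, -20))), Add(11, W)) = Mul(Add(W, Mul(Rational(-1, 10), -13)), Add(11, W)) = Mul(Add(W, Rational(13, 10)), Add(11, W)) = Mul(Add(Rational(13, 10), W), Add(11, W)) = Mul(Add(11, W), Add(Rational(13, 10), W)))
Mul(Function('n')(11), 372) = Mul(Add(Rational(143, 10), Pow(11, 2), Mul(Rational(123, 10), 11)), 372) = Mul(Add(Rational(143, 10), 121, Rational(1353, 10)), 372) = Mul(Rational(1353, 5), 372) = Rational(503316, 5)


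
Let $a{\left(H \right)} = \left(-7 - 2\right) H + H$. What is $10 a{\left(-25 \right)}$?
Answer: $2000$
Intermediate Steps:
$a{\left(H \right)} = - 8 H$ ($a{\left(H \right)} = - 9 H + H = - 8 H$)
$10 a{\left(-25 \right)} = 10 \left(\left(-8\right) \left(-25\right)\right) = 10 \cdot 200 = 2000$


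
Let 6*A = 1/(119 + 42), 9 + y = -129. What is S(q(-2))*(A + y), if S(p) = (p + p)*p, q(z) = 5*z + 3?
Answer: -933149/69 ≈ -13524.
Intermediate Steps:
q(z) = 3 + 5*z
S(p) = 2*p**2 (S(p) = (2*p)*p = 2*p**2)
y = -138 (y = -9 - 129 = -138)
A = 1/966 (A = 1/(6*(119 + 42)) = (1/6)/161 = (1/6)*(1/161) = 1/966 ≈ 0.0010352)
S(q(-2))*(A + y) = (2*(3 + 5*(-2))**2)*(1/966 - 138) = (2*(3 - 10)**2)*(-133307/966) = (2*(-7)**2)*(-133307/966) = (2*49)*(-133307/966) = 98*(-133307/966) = -933149/69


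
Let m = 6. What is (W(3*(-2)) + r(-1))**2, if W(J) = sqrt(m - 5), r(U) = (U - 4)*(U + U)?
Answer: 121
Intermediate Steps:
r(U) = 2*U*(-4 + U) (r(U) = (-4 + U)*(2*U) = 2*U*(-4 + U))
W(J) = 1 (W(J) = sqrt(6 - 5) = sqrt(1) = 1)
(W(3*(-2)) + r(-1))**2 = (1 + 2*(-1)*(-4 - 1))**2 = (1 + 2*(-1)*(-5))**2 = (1 + 10)**2 = 11**2 = 121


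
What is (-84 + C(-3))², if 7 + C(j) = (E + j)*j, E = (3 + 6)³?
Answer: 5148361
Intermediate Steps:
E = 729 (E = 9³ = 729)
C(j) = -7 + j*(729 + j) (C(j) = -7 + (729 + j)*j = -7 + j*(729 + j))
(-84 + C(-3))² = (-84 + (-7 + (-3)² + 729*(-3)))² = (-84 + (-7 + 9 - 2187))² = (-84 - 2185)² = (-2269)² = 5148361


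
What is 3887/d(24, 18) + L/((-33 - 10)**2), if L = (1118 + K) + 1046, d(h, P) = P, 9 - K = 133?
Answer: 7223783/33282 ≈ 217.05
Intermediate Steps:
K = -124 (K = 9 - 1*133 = 9 - 133 = -124)
L = 2040 (L = (1118 - 124) + 1046 = 994 + 1046 = 2040)
3887/d(24, 18) + L/((-33 - 10)**2) = 3887/18 + 2040/((-33 - 10)**2) = 3887*(1/18) + 2040/((-43)**2) = 3887/18 + 2040/1849 = 7223783/33282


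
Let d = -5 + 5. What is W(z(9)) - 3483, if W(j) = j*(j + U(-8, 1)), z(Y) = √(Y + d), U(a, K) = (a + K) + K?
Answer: -3492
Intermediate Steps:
U(a, K) = a + 2*K (U(a, K) = (K + a) + K = a + 2*K)
d = 0
z(Y) = √Y (z(Y) = √(Y + 0) = √Y)
W(j) = j*(-6 + j) (W(j) = j*(j + (-8 + 2*1)) = j*(j + (-8 + 2)) = j*(j - 6) = j*(-6 + j))
W(z(9)) - 3483 = √9*(-6 + √9) - 3483 = 3*(-6 + 3) - 3483 = 3*(-3) - 3483 = -9 - 3483 = -3492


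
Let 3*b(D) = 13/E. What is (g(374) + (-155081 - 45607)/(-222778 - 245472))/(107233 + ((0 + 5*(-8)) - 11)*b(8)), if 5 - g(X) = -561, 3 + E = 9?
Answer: 795690564/150583815125 ≈ 0.0052840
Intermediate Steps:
E = 6 (E = -3 + 9 = 6)
g(X) = 566 (g(X) = 5 - 1*(-561) = 5 + 561 = 566)
b(D) = 13/18 (b(D) = (13/6)/3 = (13*(1/6))/3 = (1/3)*(13/6) = 13/18)
(g(374) + (-155081 - 45607)/(-222778 - 245472))/(107233 + ((0 + 5*(-8)) - 11)*b(8)) = (566 + (-155081 - 45607)/(-222778 - 245472))/(107233 + ((0 + 5*(-8)) - 11)*(13/18)) = (566 - 200688/(-468250))/(107233 + ((0 - 40) - 11)*(13/18)) = (566 - 200688*(-1/468250))/(107233 + (-40 - 11)*(13/18)) = (566 + 100344/234125)/(107233 - 51*13/18) = 132615094/(234125*(107233 - 221/6)) = 132615094/(234125*(643177/6)) = (132615094/234125)*(6/643177) = 795690564/150583815125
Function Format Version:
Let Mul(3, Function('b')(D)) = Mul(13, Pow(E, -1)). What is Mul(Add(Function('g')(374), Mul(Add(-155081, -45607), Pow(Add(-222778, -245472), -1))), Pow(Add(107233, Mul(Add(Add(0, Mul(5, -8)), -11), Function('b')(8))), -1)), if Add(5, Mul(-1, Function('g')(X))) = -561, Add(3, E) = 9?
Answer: Rational(795690564, 150583815125) ≈ 0.0052840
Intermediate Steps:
E = 6 (E = Add(-3, 9) = 6)
Function('g')(X) = 566 (Function('g')(X) = Add(5, Mul(-1, -561)) = Add(5, 561) = 566)
Function('b')(D) = Rational(13, 18) (Function('b')(D) = Mul(Rational(1, 3), Mul(13, Pow(6, -1))) = Mul(Rational(1, 3), Mul(13, Rational(1, 6))) = Mul(Rational(1, 3), Rational(13, 6)) = Rational(13, 18))
Mul(Add(Function('g')(374), Mul(Add(-155081, -45607), Pow(Add(-222778, -245472), -1))), Pow(Add(107233, Mul(Add(Add(0, Mul(5, -8)), -11), Function('b')(8))), -1)) = Mul(Add(566, Mul(Add(-155081, -45607), Pow(Add(-222778, -245472), -1))), Pow(Add(107233, Mul(Add(Add(0, Mul(5, -8)), -11), Rational(13, 18))), -1)) = Mul(Add(566, Mul(-200688, Pow(-468250, -1))), Pow(Add(107233, Mul(Add(Add(0, -40), -11), Rational(13, 18))), -1)) = Mul(Add(566, Mul(-200688, Rational(-1, 468250))), Pow(Add(107233, Mul(Add(-40, -11), Rational(13, 18))), -1)) = Mul(Add(566, Rational(100344, 234125)), Pow(Add(107233, Mul(-51, Rational(13, 18))), -1)) = Mul(Rational(132615094, 234125), Pow(Add(107233, Rational(-221, 6)), -1)) = Mul(Rational(132615094, 234125), Pow(Rational(643177, 6), -1)) = Mul(Rational(132615094, 234125), Rational(6, 643177)) = Rational(795690564, 150583815125)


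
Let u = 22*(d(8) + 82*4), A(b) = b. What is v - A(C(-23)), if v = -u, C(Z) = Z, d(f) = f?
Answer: -7369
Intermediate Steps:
u = 7392 (u = 22*(8 + 82*4) = 22*(8 + 328) = 22*336 = 7392)
v = -7392 (v = -1*7392 = -7392)
v - A(C(-23)) = -7392 - 1*(-23) = -7392 + 23 = -7369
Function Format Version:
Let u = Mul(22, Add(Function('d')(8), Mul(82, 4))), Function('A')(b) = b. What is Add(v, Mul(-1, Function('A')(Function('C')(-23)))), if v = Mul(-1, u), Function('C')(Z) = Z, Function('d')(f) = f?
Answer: -7369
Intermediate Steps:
u = 7392 (u = Mul(22, Add(8, Mul(82, 4))) = Mul(22, Add(8, 328)) = Mul(22, 336) = 7392)
v = -7392 (v = Mul(-1, 7392) = -7392)
Add(v, Mul(-1, Function('A')(Function('C')(-23)))) = Add(-7392, Mul(-1, -23)) = Add(-7392, 23) = -7369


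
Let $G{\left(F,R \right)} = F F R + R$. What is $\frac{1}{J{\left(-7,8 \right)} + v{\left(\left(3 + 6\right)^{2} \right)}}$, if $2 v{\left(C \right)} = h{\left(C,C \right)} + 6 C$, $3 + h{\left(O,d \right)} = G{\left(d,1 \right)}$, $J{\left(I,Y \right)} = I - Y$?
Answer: $\frac{2}{7015} \approx 0.0002851$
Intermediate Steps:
$G{\left(F,R \right)} = R + R F^{2}$ ($G{\left(F,R \right)} = F^{2} R + R = R F^{2} + R = R + R F^{2}$)
$h{\left(O,d \right)} = -2 + d^{2}$ ($h{\left(O,d \right)} = -3 + 1 \left(1 + d^{2}\right) = -3 + \left(1 + d^{2}\right) = -2 + d^{2}$)
$v{\left(C \right)} = -1 + \frac{C^{2}}{2} + 3 C$ ($v{\left(C \right)} = \frac{\left(-2 + C^{2}\right) + 6 C}{2} = \frac{-2 + C^{2} + 6 C}{2} = -1 + \frac{C^{2}}{2} + 3 C$)
$\frac{1}{J{\left(-7,8 \right)} + v{\left(\left(3 + 6\right)^{2} \right)}} = \frac{1}{\left(-7 - 8\right) + \left(-1 + \frac{\left(\left(3 + 6\right)^{2}\right)^{2}}{2} + 3 \left(3 + 6\right)^{2}\right)} = \frac{1}{\left(-7 - 8\right) + \left(-1 + \frac{\left(9^{2}\right)^{2}}{2} + 3 \cdot 9^{2}\right)} = \frac{1}{-15 + \left(-1 + \frac{81^{2}}{2} + 3 \cdot 81\right)} = \frac{1}{-15 + \left(-1 + \frac{1}{2} \cdot 6561 + 243\right)} = \frac{1}{-15 + \left(-1 + \frac{6561}{2} + 243\right)} = \frac{1}{-15 + \frac{7045}{2}} = \frac{1}{\frac{7015}{2}} = \frac{2}{7015}$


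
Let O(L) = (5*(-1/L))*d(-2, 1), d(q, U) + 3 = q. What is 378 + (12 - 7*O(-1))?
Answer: 565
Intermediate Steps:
d(q, U) = -3 + q
O(L) = 25/L (O(L) = (5*(-1/L))*(-3 - 2) = -5/L*(-5) = 25/L)
378 + (12 - 7*O(-1)) = 378 + (12 - 175/(-1)) = 378 + (12 - 175*(-1)) = 378 + (12 - 7*(-25)) = 378 + (12 + 175) = 378 + 187 = 565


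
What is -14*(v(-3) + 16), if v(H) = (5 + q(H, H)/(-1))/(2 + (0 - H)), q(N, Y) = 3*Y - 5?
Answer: -1386/5 ≈ -277.20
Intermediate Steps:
q(N, Y) = -5 + 3*Y
v(H) = (10 - 3*H)/(2 - H) (v(H) = (5 + (-5 + 3*H)/(-1))/(2 + (0 - H)) = (5 + (-5 + 3*H)*(-1))/(2 - H) = (5 + (5 - 3*H))/(2 - H) = (10 - 3*H)/(2 - H))
-14*(v(-3) + 16) = -14*((-10 + 3*(-3))/(-2 - 3) + 16) = -14*((-10 - 9)/(-5) + 16) = -14*(-⅕*(-19) + 16) = -14*(19/5 + 16) = -14*99/5 = -1386/5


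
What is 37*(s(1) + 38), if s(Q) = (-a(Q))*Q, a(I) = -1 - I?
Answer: 1480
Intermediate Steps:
s(Q) = Q*(1 + Q) (s(Q) = (-(-1 - Q))*Q = (1 + Q)*Q = Q*(1 + Q))
37*(s(1) + 38) = 37*(1*(1 + 1) + 38) = 37*(1*2 + 38) = 37*(2 + 38) = 37*40 = 1480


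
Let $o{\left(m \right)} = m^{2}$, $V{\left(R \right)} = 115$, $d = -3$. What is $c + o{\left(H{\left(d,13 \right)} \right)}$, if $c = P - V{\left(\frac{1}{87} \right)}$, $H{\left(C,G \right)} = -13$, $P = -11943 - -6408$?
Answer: $-5481$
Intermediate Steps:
$P = -5535$ ($P = -11943 + 6408 = -5535$)
$c = -5650$ ($c = -5535 - 115 = -5650$)
$c + o{\left(H{\left(d,13 \right)} \right)} = -5650 + \left(-13\right)^{2} = -5650 + 169 = -5481$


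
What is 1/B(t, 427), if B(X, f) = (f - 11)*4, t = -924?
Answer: 1/1664 ≈ 0.00060096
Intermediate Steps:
B(X, f) = -44 + 4*f (B(X, f) = (-11 + f)*4 = -44 + 4*f)
1/B(t, 427) = 1/(-44 + 4*427) = 1/(-44 + 1708) = 1/1664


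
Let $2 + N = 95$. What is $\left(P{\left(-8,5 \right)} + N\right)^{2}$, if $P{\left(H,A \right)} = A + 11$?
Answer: $11881$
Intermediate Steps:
$P{\left(H,A \right)} = 11 + A$
$N = 93$ ($N = -2 + 95 = 93$)
$\left(P{\left(-8,5 \right)} + N\right)^{2} = \left(\left(11 + 5\right) + 93\right)^{2} = \left(16 + 93\right)^{2} = 109^{2} = 11881$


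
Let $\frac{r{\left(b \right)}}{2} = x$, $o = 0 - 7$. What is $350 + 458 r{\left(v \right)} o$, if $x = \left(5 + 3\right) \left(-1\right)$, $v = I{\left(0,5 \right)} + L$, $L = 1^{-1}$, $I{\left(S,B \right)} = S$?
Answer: $51646$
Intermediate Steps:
$L = 1$
$o = -7$
$v = 1$ ($v = 0 + 1 = 1$)
$x = -8$ ($x = 8 \left(-1\right) = -8$)
$r{\left(b \right)} = -16$ ($r{\left(b \right)} = 2 \left(-8\right) = -16$)
$350 + 458 r{\left(v \right)} o = 350 + 458 \left(\left(-16\right) \left(-7\right)\right) = 350 + 458 \cdot 112 = 350 + 51296 = 51646$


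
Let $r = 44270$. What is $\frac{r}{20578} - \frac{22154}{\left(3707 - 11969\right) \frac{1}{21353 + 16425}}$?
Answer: $\frac{4305697435519}{42503859} \approx 1.013 \cdot 10^{5}$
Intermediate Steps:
$\frac{r}{20578} - \frac{22154}{\left(3707 - 11969\right) \frac{1}{21353 + 16425}} = \frac{44270}{20578} - \frac{22154}{\left(3707 - 11969\right) \frac{1}{21353 + 16425}} = 44270 \cdot \frac{1}{20578} - \frac{22154}{\left(-8262\right) \frac{1}{37778}} = \frac{22135}{10289} - \frac{22154}{\left(-8262\right) \frac{1}{37778}} = \frac{22135}{10289} - \frac{22154}{- \frac{4131}{18889}} = \frac{22135}{10289} - - \frac{418466906}{4131} = \frac{22135}{10289} + \frac{418466906}{4131} = \frac{4305697435519}{42503859}$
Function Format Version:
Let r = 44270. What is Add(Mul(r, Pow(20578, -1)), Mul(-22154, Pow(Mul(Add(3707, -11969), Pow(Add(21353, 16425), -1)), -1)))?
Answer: Rational(4305697435519, 42503859) ≈ 1.0130e+5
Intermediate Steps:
Add(Mul(r, Pow(20578, -1)), Mul(-22154, Pow(Mul(Add(3707, -11969), Pow(Add(21353, 16425), -1)), -1))) = Add(Mul(44270, Pow(20578, -1)), Mul(-22154, Pow(Mul(Add(3707, -11969), Pow(Add(21353, 16425), -1)), -1))) = Add(Mul(44270, Rational(1, 20578)), Mul(-22154, Pow(Mul(-8262, Pow(37778, -1)), -1))) = Add(Rational(22135, 10289), Mul(-22154, Pow(Mul(-8262, Rational(1, 37778)), -1))) = Add(Rational(22135, 10289), Mul(-22154, Pow(Rational(-4131, 18889), -1))) = Add(Rational(22135, 10289), Mul(-22154, Rational(-18889, 4131))) = Add(Rational(22135, 10289), Rational(418466906, 4131)) = Rational(4305697435519, 42503859)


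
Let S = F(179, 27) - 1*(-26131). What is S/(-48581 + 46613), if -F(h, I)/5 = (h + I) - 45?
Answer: -4221/328 ≈ -12.869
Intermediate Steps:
F(h, I) = 225 - 5*I - 5*h (F(h, I) = -5*((h + I) - 45) = -5*((I + h) - 45) = -5*(-45 + I + h) = 225 - 5*I - 5*h)
S = 25326 (S = (225 - 5*27 - 5*179) - 1*(-26131) = (225 - 135 - 895) + 26131 = -805 + 26131 = 25326)
S/(-48581 + 46613) = 25326/(-48581 + 46613) = 25326/(-1968) = 25326*(-1/1968) = -4221/328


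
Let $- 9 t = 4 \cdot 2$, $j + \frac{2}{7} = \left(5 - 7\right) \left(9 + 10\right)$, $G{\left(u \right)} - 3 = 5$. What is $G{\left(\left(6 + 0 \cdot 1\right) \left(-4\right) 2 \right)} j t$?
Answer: $\frac{17152}{63} \approx 272.25$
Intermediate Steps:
$G{\left(u \right)} = 8$ ($G{\left(u \right)} = 3 + 5 = 8$)
$j = - \frac{268}{7}$ ($j = - \frac{2}{7} + \left(5 - 7\right) \left(9 + 10\right) = - \frac{2}{7} - 38 = - \frac{268}{7} \approx -38.286$)
$t = - \frac{8}{9}$ ($t = - \frac{4 \cdot 2}{9} = \left(- \frac{1}{9}\right) 8 = - \frac{8}{9} \approx -0.88889$)
$G{\left(\left(6 + 0 \cdot 1\right) \left(-4\right) 2 \right)} j t = 8 \left(- \frac{268}{7}\right) \left(- \frac{8}{9}\right) = \left(- \frac{2144}{7}\right) \left(- \frac{8}{9}\right) = \frac{17152}{63}$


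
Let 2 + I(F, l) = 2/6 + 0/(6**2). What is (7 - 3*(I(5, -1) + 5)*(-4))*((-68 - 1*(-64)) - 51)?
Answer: -2585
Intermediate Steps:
I(F, l) = -5/3 (I(F, l) = -2 + (2/6 + 0/(6**2)) = -2 + (2*(1/6) + 0/36) = -2 + (1/3 + 0*(1/36)) = -2 + (1/3 + 0) = -2 + 1/3 = -5/3)
(7 - 3*(I(5, -1) + 5)*(-4))*((-68 - 1*(-64)) - 51) = (7 - 3*(-5/3 + 5)*(-4))*((-68 - 1*(-64)) - 51) = (7 - 10*(-4))*((-68 + 64) - 51) = (7 - 3*(-40/3))*(-4 - 51) = (7 + 40)*(-55) = 47*(-55) = -2585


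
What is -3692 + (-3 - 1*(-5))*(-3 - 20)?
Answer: -3738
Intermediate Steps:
-3692 + (-3 - 1*(-5))*(-3 - 20) = -3692 + (-3 + 5)*(-23) = -3692 + 2*(-23) = -3692 - 46 = -3738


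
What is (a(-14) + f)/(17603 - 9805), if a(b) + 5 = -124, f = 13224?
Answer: 13095/7798 ≈ 1.6793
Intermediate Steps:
a(b) = -129 (a(b) = -5 - 124 = -129)
(a(-14) + f)/(17603 - 9805) = (-129 + 13224)/(17603 - 9805) = 13095/7798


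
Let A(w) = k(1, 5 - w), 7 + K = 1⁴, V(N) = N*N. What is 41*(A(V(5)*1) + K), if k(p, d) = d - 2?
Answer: -1148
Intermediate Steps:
V(N) = N²
k(p, d) = -2 + d
K = -6 (K = -7 + 1⁴ = -7 + 1 = -6)
A(w) = 3 - w (A(w) = -2 + (5 - w) = 3 - w)
41*(A(V(5)*1) + K) = 41*((3 - 5²) - 6) = 41*((3 - 25) - 6) = 41*(-22 - 6) = 41*(-28) = -1148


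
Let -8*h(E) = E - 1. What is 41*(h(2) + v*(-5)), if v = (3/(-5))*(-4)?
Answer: -3977/8 ≈ -497.13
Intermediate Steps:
h(E) = ⅛ - E/8 (h(E) = -(E - 1)/8 = -(-1 + E)/8 = ⅛ - E/8)
v = 12/5 (v = (3*(-⅕))*(-4) = -⅗*(-4) = 12/5 ≈ 2.4000)
41*(h(2) + v*(-5)) = 41*((⅛ - ⅛*2) + (12/5)*(-5)) = 41*((⅛ - ¼) - 12) = 41*(-⅛ - 12) = 41*(-97/8) = -3977/8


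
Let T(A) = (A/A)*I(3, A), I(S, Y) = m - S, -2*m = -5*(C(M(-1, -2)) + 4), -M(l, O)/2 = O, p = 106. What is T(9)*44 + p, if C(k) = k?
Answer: 854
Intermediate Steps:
M(l, O) = -2*O
m = 20 (m = -(-5)*(-2*(-2) + 4)/2 = -(-5)*(4 + 4)/2 = -(-5)*8/2 = -1/2*(-40) = 20)
I(S, Y) = 20 - S
T(A) = 17 (T(A) = (A/A)*(20 - 1*3) = 1*(20 - 3) = 1*17 = 17)
T(9)*44 + p = 17*44 + 106 = 748 + 106 = 854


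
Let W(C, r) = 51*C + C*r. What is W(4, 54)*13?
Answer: 5460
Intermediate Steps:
W(4, 54)*13 = (4*(51 + 54))*13 = (4*105)*13 = 420*13 = 5460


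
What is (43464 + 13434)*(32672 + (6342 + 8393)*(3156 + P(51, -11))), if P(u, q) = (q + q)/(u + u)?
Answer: 45009937604202/17 ≈ 2.6476e+12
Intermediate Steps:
P(u, q) = q/u (P(u, q) = (2*q)/((2*u)) = (2*q)*(1/(2*u)) = q/u)
(43464 + 13434)*(32672 + (6342 + 8393)*(3156 + P(51, -11))) = (43464 + 13434)*(32672 + (6342 + 8393)*(3156 - 11/51)) = 56898*(32672 + 14735*(3156 - 11*1/51)) = 56898*(32672 + 14735*(3156 - 11/51)) = 56898*(32672 + 14735*(160945/51)) = 56898*(32672 + 2371524575/51) = 56898*(2373190847/51) = 45009937604202/17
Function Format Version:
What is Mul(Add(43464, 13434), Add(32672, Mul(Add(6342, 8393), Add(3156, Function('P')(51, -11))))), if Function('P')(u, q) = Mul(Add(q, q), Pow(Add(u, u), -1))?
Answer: Rational(45009937604202, 17) ≈ 2.6476e+12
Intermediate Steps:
Function('P')(u, q) = Mul(q, Pow(u, -1)) (Function('P')(u, q) = Mul(Mul(2, q), Pow(Mul(2, u), -1)) = Mul(Mul(2, q), Mul(Rational(1, 2), Pow(u, -1))) = Mul(q, Pow(u, -1)))
Mul(Add(43464, 13434), Add(32672, Mul(Add(6342, 8393), Add(3156, Function('P')(51, -11))))) = Mul(Add(43464, 13434), Add(32672, Mul(Add(6342, 8393), Add(3156, Mul(-11, Pow(51, -1)))))) = Mul(56898, Add(32672, Mul(14735, Add(3156, Mul(-11, Rational(1, 51)))))) = Mul(56898, Add(32672, Mul(14735, Add(3156, Rational(-11, 51))))) = Mul(56898, Add(32672, Mul(14735, Rational(160945, 51)))) = Mul(56898, Add(32672, Rational(2371524575, 51))) = Mul(56898, Rational(2373190847, 51)) = Rational(45009937604202, 17)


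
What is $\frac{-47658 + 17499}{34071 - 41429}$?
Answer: $\frac{30159}{7358} \approx 4.0988$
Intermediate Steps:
$\frac{-47658 + 17499}{34071 - 41429} = - \frac{30159}{-7358} = \left(-30159\right) \left(- \frac{1}{7358}\right) = \frac{30159}{7358}$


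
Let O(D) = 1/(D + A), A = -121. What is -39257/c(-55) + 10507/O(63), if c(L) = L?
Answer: -33478073/55 ≈ -6.0869e+5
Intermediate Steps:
O(D) = 1/(-121 + D) (O(D) = 1/(D - 121) = 1/(-121 + D))
-39257/c(-55) + 10507/O(63) = -39257/(-55) + 10507/(1/(-121 + 63)) = -39257*(-1/55) + 10507/(1/(-58)) = 39257/55 + 10507/(-1/58) = 39257/55 + 10507*(-58) = 39257/55 - 609406 = -33478073/55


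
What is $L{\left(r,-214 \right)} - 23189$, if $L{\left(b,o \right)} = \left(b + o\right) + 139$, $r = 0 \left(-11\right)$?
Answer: $-23264$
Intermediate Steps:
$r = 0$
$L{\left(b,o \right)} = 139 + b + o$
$L{\left(r,-214 \right)} - 23189 = \left(139 + 0 - 214\right) - 23189 = -75 - 23189 = -23264$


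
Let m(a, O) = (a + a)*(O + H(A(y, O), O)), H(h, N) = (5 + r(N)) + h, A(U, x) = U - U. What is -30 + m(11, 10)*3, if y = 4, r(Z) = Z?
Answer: 1620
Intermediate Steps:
A(U, x) = 0
H(h, N) = 5 + N + h (H(h, N) = (5 + N) + h = 5 + N + h)
m(a, O) = 2*a*(5 + 2*O) (m(a, O) = (a + a)*(O + (5 + O + 0)) = (2*a)*(O + (5 + O)) = (2*a)*(5 + 2*O) = 2*a*(5 + 2*O))
-30 + m(11, 10)*3 = -30 + (2*11*(5 + 2*10))*3 = -30 + (2*11*(5 + 20))*3 = -30 + (2*11*25)*3 = -30 + 550*3 = -30 + 1650 = 1620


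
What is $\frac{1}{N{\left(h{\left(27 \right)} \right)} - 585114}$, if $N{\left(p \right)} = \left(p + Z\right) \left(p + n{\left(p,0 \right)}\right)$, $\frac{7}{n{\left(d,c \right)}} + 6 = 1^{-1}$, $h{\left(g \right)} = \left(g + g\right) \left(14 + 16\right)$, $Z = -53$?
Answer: $\frac{5}{9756161} \approx 5.125 \cdot 10^{-7}$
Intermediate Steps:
$h{\left(g \right)} = 60 g$ ($h{\left(g \right)} = 2 g 30 = 60 g$)
$n{\left(d,c \right)} = - \frac{7}{5}$ ($n{\left(d,c \right)} = \frac{7}{-6 + 1^{-1}} = \frac{7}{-6 + 1} = \frac{7}{-5} = 7 \left(- \frac{1}{5}\right) = - \frac{7}{5}$)
$N{\left(p \right)} = \left(-53 + p\right) \left(- \frac{7}{5} + p\right)$ ($N{\left(p \right)} = \left(p - 53\right) \left(p - \frac{7}{5}\right) = \left(-53 + p\right) \left(- \frac{7}{5} + p\right)$)
$\frac{1}{N{\left(h{\left(27 \right)} \right)} - 585114} = \frac{1}{\left(\frac{371}{5} + \left(60 \cdot 27\right)^{2} - \frac{272 \cdot 60 \cdot 27}{5}\right) - 585114} = \frac{1}{\left(\frac{371}{5} + 1620^{2} - 88128\right) - 585114} = \frac{1}{\left(\frac{371}{5} + 2624400 - 88128\right) - 585114} = \frac{1}{\frac{12681731}{5} - 585114} = \frac{1}{\frac{9756161}{5}} = \frac{5}{9756161}$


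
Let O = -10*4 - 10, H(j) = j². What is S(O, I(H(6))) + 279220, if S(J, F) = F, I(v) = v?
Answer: 279256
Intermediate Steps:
O = -50 (O = -40 - 10 = -50)
S(O, I(H(6))) + 279220 = 6² + 279220 = 36 + 279220 = 279256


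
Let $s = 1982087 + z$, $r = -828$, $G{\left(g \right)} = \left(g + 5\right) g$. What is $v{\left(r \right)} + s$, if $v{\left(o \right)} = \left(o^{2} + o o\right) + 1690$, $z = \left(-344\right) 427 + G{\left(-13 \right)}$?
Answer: $3208161$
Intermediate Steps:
$G{\left(g \right)} = g \left(5 + g\right)$ ($G{\left(g \right)} = \left(5 + g\right) g = g \left(5 + g\right)$)
$z = -146784$ ($z = \left(-344\right) 427 - 13 \left(5 - 13\right) = -146888 - -104 = -146888 + 104 = -146784$)
$v{\left(o \right)} = 1690 + 2 o^{2}$ ($v{\left(o \right)} = \left(o^{2} + o^{2}\right) + 1690 = 2 o^{2} + 1690 = 1690 + 2 o^{2}$)
$s = 1835303$ ($s = 1982087 - 146784 = 1835303$)
$v{\left(r \right)} + s = \left(1690 + 2 \left(-828\right)^{2}\right) + 1835303 = \left(1690 + 2 \cdot 685584\right) + 1835303 = \left(1690 + 1371168\right) + 1835303 = 1372858 + 1835303 = 3208161$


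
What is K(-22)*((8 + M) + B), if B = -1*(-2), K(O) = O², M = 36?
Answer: 22264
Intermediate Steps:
B = 2
K(-22)*((8 + M) + B) = (-22)²*((8 + 36) + 2) = 484*(44 + 2) = 484*46 = 22264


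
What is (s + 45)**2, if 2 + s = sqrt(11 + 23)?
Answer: (43 + sqrt(34))**2 ≈ 2384.5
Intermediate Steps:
s = -2 + sqrt(34) (s = -2 + sqrt(11 + 23) = -2 + sqrt(34) ≈ 3.8310)
(s + 45)**2 = ((-2 + sqrt(34)) + 45)**2 = (43 + sqrt(34))**2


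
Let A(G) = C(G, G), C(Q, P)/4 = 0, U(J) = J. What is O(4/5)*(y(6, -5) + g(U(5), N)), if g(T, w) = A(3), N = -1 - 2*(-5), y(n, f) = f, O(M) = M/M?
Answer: -5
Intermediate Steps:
C(Q, P) = 0 (C(Q, P) = 4*0 = 0)
O(M) = 1
A(G) = 0
N = 9 (N = -1 + 10 = 9)
g(T, w) = 0
O(4/5)*(y(6, -5) + g(U(5), N)) = 1*(-5 + 0) = 1*(-5) = -5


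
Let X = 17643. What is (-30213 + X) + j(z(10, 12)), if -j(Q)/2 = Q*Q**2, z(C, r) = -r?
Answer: -9114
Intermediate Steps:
j(Q) = -2*Q**3 (j(Q) = -2*Q*Q**2 = -2*Q**3)
(-30213 + X) + j(z(10, 12)) = (-30213 + 17643) - 2*(-1*12)**3 = -12570 - 2*(-12)**3 = -12570 - 2*(-1728) = -12570 + 3456 = -9114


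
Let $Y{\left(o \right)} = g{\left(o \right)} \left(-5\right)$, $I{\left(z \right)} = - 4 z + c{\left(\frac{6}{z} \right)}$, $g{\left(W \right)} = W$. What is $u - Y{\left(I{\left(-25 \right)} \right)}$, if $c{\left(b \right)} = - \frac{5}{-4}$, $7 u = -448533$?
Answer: $- \frac{1779957}{28} \approx -63570.0$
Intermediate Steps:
$u = - \frac{448533}{7}$ ($u = \frac{1}{7} \left(-448533\right) = - \frac{448533}{7} \approx -64076.0$)
$c{\left(b \right)} = \frac{5}{4}$ ($c{\left(b \right)} = \left(-5\right) \left(- \frac{1}{4}\right) = \frac{5}{4}$)
$I{\left(z \right)} = \frac{5}{4} - 4 z$ ($I{\left(z \right)} = - 4 z + \frac{5}{4} = \frac{5}{4} - 4 z$)
$Y{\left(o \right)} = - 5 o$ ($Y{\left(o \right)} = o \left(-5\right) = - 5 o$)
$u - Y{\left(I{\left(-25 \right)} \right)} = - \frac{448533}{7} - - 5 \left(\frac{5}{4} - -100\right) = - \frac{448533}{7} - - 5 \left(\frac{5}{4} + 100\right) = - \frac{448533}{7} - \left(-5\right) \frac{405}{4} = - \frac{448533}{7} - - \frac{2025}{4} = - \frac{448533}{7} + \frac{2025}{4} = - \frac{1779957}{28}$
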